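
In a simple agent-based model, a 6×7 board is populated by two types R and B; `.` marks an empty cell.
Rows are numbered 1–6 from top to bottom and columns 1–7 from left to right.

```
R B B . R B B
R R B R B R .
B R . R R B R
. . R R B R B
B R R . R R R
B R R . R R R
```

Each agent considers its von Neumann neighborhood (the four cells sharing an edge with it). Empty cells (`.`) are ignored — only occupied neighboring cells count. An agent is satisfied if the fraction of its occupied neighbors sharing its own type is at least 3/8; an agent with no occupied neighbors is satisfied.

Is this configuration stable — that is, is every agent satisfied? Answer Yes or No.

No

Row 1: (1,1)R 1/2 satisfied · (1,2)B 1/3 not · (1,3)B 2/2 satisfied · (1,5)R 0/2 not · (1,6)B 1/3 not · (1,7)B 1/1 satisfied
Row 2: (2,1)R 2/3 satisfied · (2,2)R 2/4 satisfied · (2,3)B 1/3 not · (2,4)R 1/3 not · (2,5)B 0/4 not · (2,6)R 0/3 not
Row 3: (3,1)B 0/2 not · (3,2)R 1/2 satisfied · (3,4)R 3/3 satisfied · (3,5)R 1/4 not · (3,6)B 0/4 not · (3,7)R 0/2 not
Row 4: (4,3)R 2/2 satisfied · (4,4)R 2/3 satisfied · (4,5)B 0/4 not · (4,6)R 1/4 not · (4,7)B 0/3 not
Row 5: (5,1)B 1/2 satisfied · (5,2)R 2/3 satisfied · (5,3)R 3/3 satisfied · (5,5)R 2/3 satisfied · (5,6)R 4/4 satisfied · (5,7)R 2/3 satisfied
Row 6: (6,1)B 1/2 satisfied · (6,2)R 2/3 satisfied · (6,3)R 2/2 satisfied · (6,5)R 2/2 satisfied · (6,6)R 3/3 satisfied · (6,7)R 2/2 satisfied
For instance (1,2) has only 1/3 same-type neighbors, below 3/8.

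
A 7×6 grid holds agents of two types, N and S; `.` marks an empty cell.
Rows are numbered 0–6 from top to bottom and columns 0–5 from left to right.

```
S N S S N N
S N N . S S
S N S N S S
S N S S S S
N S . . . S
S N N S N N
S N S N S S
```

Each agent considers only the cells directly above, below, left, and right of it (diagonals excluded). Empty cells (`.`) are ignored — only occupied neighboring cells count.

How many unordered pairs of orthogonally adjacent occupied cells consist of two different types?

Scan each occupied cell's neighbors to the right and below so each pair is counted once.
Row 0: S(0,0)–N(0,1)≠ S(0,0)–S(1,0)= N(0,1)–S(0,2)≠ N(0,1)–N(1,1)= S(0,2)–S(0,3)= S(0,2)–N(1,2)≠ S(0,3)–N(0,4)≠ N(0,4)–N(0,5)= N(0,4)–S(1,4)≠ N(0,5)–S(1,5)≠  → 6/10 unlike.
Row 1: S(1,0)–N(1,1)≠ S(1,0)–S(2,0)= N(1,1)–N(1,2)= N(1,1)–N(2,1)= N(1,2)–S(2,2)≠ S(1,4)–S(1,5)= S(1,4)–S(2,4)= S(1,5)–S(2,5)=  → 2/8 unlike.
Row 2: S(2,0)–N(2,1)≠ S(2,0)–S(3,0)= N(2,1)–S(2,2)≠ N(2,1)–N(3,1)= S(2,2)–N(2,3)≠ S(2,2)–S(3,2)= N(2,3)–S(2,4)≠ N(2,3)–S(3,3)≠ S(2,4)–S(2,5)= S(2,4)–S(3,4)= S(2,5)–S(3,5)=  → 5/11 unlike.
Row 3: S(3,0)–N(3,1)≠ S(3,0)–N(4,0)≠ N(3,1)–S(3,2)≠ N(3,1)–S(4,1)≠ S(3,2)–S(3,3)= S(3,3)–S(3,4)= S(3,4)–S(3,5)= S(3,5)–S(4,5)=  → 4/8 unlike.
Row 4: N(4,0)–S(4,1)≠ N(4,0)–S(5,0)≠ S(4,1)–N(5,1)≠ S(4,5)–N(5,5)≠  → 4/4 unlike.
Row 5: S(5,0)–N(5,1)≠ S(5,0)–S(6,0)= N(5,1)–N(5,2)= N(5,1)–N(6,1)= N(5,2)–S(5,3)≠ N(5,2)–S(6,2)≠ S(5,3)–N(5,4)≠ S(5,3)–N(6,3)≠ N(5,4)–N(5,5)= N(5,4)–S(6,4)≠ N(5,5)–S(6,5)≠  → 7/11 unlike.
Row 6: S(6,0)–N(6,1)≠ N(6,1)–S(6,2)≠ S(6,2)–N(6,3)≠ N(6,3)–S(6,4)≠ S(6,4)–S(6,5)=  → 4/5 unlike.
Total adjacent occupied pairs: 57; unlike-type pairs: 32.

32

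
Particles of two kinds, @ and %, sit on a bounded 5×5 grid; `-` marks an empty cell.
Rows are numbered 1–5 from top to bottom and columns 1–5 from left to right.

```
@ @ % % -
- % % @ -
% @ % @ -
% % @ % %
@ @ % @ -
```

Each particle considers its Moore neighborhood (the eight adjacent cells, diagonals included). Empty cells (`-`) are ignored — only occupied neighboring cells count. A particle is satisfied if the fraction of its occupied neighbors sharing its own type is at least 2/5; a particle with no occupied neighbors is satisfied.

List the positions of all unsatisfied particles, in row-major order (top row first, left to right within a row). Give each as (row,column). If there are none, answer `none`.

(1,2), (2,4), (3,2), (3,4), (4,5), (5,1), (5,4)

(1,1)@ 1/2 satisfied
(1,2)@ 1/4 not
(1,3)% 3/5 satisfied
(1,4)% 2/3 satisfied
(2,2)% 4/7 satisfied
(2,3)% 4/8 satisfied
(2,4)@ 1/5 not
(3,1)% 3/4 satisfied
(3,2)@ 1/7 not
(3,3)% 4/8 satisfied
(3,4)@ 2/6 not
(4,1)% 2/5 satisfied
(4,2)% 4/8 satisfied
(4,3)@ 4/8 satisfied
(4,4)% 3/6 satisfied
(4,5)% 1/3 not
(5,1)@ 1/3 not
(5,2)@ 2/5 satisfied
(5,3)% 2/5 satisfied
(5,4)@ 1/4 not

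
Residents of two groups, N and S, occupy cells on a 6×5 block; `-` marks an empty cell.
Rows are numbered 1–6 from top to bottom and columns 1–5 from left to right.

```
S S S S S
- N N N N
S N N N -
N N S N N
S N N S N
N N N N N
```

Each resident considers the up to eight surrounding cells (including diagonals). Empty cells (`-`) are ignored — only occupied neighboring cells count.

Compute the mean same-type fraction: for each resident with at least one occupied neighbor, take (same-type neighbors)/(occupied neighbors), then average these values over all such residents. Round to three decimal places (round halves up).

0.560

(1,1)S 1/2
(1,2)S 2/4
(1,3)S 2/5
(1,4)S 2/5
(1,5)S 1/3
(2,2)N 3/7
(2,3)N 5/8
(2,4)N 4/7
(2,5)N 2/4
(3,1)S 0/4
(3,2)N 5/7
(3,3)N 7/8
(3,4)N 6/7
(4,1)N 3/5
(4,2)N 5/8
(4,3)S 1/8
(4,4)N 5/7
(4,5)N 3/4
(5,1)S 0/5
(5,2)N 6/8
(5,3)N 6/8
(5,4)S 1/8
(5,5)N 4/5
(6,1)N 2/3
(6,2)N 4/5
(6,3)N 4/5
(6,4)N 4/5
(6,5)N 2/3
Sum over 28 residents: 1/2 + 2/4 + 2/5 + 2/5 + 1/3 + 3/7 + 5/8 + 4/7 + 2/4 + 0/4 + 5/7 + 7/8 + 6/7 + 3/5 + 5/8 + 1/8 + 5/7 + 3/4 + 0/5 + 6/8 + 6/8 + 1/8 + 4/5 + 2/3 + 4/5 + 4/5 + 4/5 + 2/3 = 13169/840; mean = 13169/840 ÷ 28 = 13169/23520 = 0.559906… → 0.560.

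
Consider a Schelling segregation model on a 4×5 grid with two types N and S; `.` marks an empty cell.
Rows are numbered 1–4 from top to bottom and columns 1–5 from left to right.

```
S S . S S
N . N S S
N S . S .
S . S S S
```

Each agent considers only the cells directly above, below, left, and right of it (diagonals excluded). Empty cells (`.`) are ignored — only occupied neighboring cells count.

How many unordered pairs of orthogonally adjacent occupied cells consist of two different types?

4

Scan each occupied cell's neighbors to the right and below so each pair is counted once.
Row 1: S(1,1)–S(1,2)= S(1,1)–N(2,1)≠ S(1,4)–S(1,5)= S(1,4)–S(2,4)= S(1,5)–S(2,5)=  → 1/5 unlike.
Row 2: N(2,1)–N(3,1)= N(2,3)–S(2,4)≠ S(2,4)–S(2,5)= S(2,4)–S(3,4)=  → 1/4 unlike.
Row 3: N(3,1)–S(3,2)≠ N(3,1)–S(4,1)≠ S(3,4)–S(4,4)=  → 2/3 unlike.
Row 4: S(4,3)–S(4,4)= S(4,4)–S(4,5)=  → 0/2 unlike.
Total adjacent occupied pairs: 14; unlike-type pairs: 4.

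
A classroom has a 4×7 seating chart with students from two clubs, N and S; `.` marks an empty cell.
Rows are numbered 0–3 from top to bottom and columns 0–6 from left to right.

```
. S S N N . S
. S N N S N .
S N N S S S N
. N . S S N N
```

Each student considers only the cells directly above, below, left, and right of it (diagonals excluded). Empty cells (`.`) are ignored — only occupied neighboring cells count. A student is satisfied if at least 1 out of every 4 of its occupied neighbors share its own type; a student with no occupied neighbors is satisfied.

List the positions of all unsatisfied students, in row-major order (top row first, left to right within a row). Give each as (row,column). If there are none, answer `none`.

(0,1)S 2/2 ✓
(0,2)S 1/3 ✓
(0,3)N 2/3 ✓
(0,4)N 1/2 ✓
(0,6)S 0/0 ✓
(1,1)S 1/3 ✓
(1,2)N 2/4 ✓
(1,3)N 2/4 ✓
(1,4)S 1/4 ✓
(1,5)N 0/2 ✗
(2,0)S 0/1 ✗
(2,1)N 2/4 ✓
(2,2)N 2/3 ✓
(2,3)S 2/4 ✓
(2,4)S 4/4 ✓
(2,5)S 1/4 ✓
(2,6)N 1/2 ✓
(3,1)N 1/1 ✓
(3,3)S 2/2 ✓
(3,4)S 2/3 ✓
(3,5)N 1/3 ✓
(3,6)N 2/2 ✓

(1,5), (2,0)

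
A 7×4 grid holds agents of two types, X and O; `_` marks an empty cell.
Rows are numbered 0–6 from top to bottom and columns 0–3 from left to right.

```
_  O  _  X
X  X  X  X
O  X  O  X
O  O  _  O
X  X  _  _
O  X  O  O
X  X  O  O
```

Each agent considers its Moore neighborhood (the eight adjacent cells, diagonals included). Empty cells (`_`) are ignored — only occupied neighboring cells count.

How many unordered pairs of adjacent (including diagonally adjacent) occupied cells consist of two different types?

Scan each occupied cell's neighbors to the right and below (and the two forward diagonals) so each pair is counted once.
From row 0: 3 unlike of 5 pairs (running 3/5).
From row 1: 5 unlike of 13 pairs (running 8/18).
From row 2: 6 unlike of 10 pairs (running 14/28).
From row 3: 4 unlike of 5 pairs (running 18/33).
From row 4: 3 unlike of 6 pairs (running 21/39).
From row 5: 6 unlike of 13 pairs (running 27/52).
From row 6: 1 unlike of 3 pairs (running 28/55).
Total adjacent occupied pairs: 55; unlike-type pairs: 28.

28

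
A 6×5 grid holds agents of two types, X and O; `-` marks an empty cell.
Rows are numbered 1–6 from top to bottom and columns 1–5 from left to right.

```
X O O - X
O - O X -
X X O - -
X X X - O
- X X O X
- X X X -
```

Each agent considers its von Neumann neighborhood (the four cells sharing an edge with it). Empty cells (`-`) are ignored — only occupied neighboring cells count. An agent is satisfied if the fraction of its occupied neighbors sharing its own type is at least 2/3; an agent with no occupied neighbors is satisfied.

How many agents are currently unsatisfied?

Row 1: (1,1)X 0/2 unhappy · (1,2)O 1/2 unhappy · (1,3)O 2/2 ok · (1,5)X 0/0 ok
Row 2: (2,1)O 0/2 unhappy · (2,3)O 2/3 ok · (2,4)X 0/1 unhappy
Row 3: (3,1)X 2/3 ok · (3,2)X 2/3 ok · (3,3)O 1/3 unhappy
Row 4: (4,1)X 2/2 ok · (4,2)X 4/4 ok · (4,3)X 2/3 ok · (4,5)O 0/1 unhappy
Row 5: (5,2)X 3/3 ok · (5,3)X 3/4 ok · (5,4)O 0/3 unhappy · (5,5)X 0/2 unhappy
Row 6: (6,2)X 2/2 ok · (6,3)X 3/3 ok · (6,4)X 1/2 unhappy
Unsatisfied: (1,1), (1,2), (2,1), (2,4), (3,3), (4,5), (5,4), (5,5), (6,4) — 9 in total.

9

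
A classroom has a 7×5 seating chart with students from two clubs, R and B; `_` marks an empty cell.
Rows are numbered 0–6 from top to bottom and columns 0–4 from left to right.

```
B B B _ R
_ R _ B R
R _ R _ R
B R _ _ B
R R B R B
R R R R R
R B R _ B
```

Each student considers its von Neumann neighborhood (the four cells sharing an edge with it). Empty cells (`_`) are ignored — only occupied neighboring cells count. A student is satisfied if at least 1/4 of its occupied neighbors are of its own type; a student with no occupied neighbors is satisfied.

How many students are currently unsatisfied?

7

(0,0)B 1/1 satisfied
(0,1)B 2/3 satisfied
(0,2)B 1/1 satisfied
(0,4)R 1/1 satisfied
(1,1)R 0/1 not
(1,3)B 0/1 not
(1,4)R 2/3 satisfied
(2,0)R 0/1 not
(2,2)R 0/0 satisfied
(2,4)R 1/2 satisfied
(3,0)B 0/3 not
(3,1)R 1/2 satisfied
(3,4)B 1/2 satisfied
(4,0)R 2/3 satisfied
(4,1)R 3/4 satisfied
(4,2)B 0/3 not
(4,3)R 1/3 satisfied
(4,4)B 1/3 satisfied
(5,0)R 3/3 satisfied
(5,1)R 3/4 satisfied
(5,2)R 3/4 satisfied
(5,3)R 3/3 satisfied
(5,4)R 1/3 satisfied
(6,0)R 1/2 satisfied
(6,1)B 0/3 not
(6,2)R 1/2 satisfied
(6,4)B 0/1 not
Unsatisfied: (1,1), (1,3), (2,0), (3,0), (4,2), (6,1), (6,4) — 7 in total.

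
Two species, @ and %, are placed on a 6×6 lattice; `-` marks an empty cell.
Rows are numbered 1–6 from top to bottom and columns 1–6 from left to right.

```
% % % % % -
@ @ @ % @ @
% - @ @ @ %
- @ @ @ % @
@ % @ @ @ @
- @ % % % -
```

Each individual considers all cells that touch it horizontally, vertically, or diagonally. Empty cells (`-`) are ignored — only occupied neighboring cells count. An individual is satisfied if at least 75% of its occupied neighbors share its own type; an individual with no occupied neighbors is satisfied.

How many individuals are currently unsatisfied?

Row 1: (1,1)% 1/3 ✗ · (1,2)% 2/5 ✗ · (1,3)% 3/5 ✗ · (1,4)% 3/5 ✗ · (1,5)% 2/4 ✗
Row 2: (2,1)@ 1/4 ✗ · (2,2)@ 3/7 ✗ · (2,3)@ 3/7 ✗ · (2,4)% 3/8 ✗ · (2,5)@ 3/7 ✗ · (2,6)@ 2/4 ✗
Row 3: (3,1)% 0/3 ✗ · (3,3)@ 6/7 ✓ · (3,4)@ 6/8 ✓ · (3,5)@ 5/8 ✗ · (3,6)% 1/5 ✗
Row 4: (4,2)@ 4/6 ✗ · (4,3)@ 6/7 ✓ · (4,4)@ 7/8 ✓ · (4,5)% 1/8 ✗ · (4,6)@ 3/5 ✗
Row 5: (5,1)@ 2/3 ✗ · (5,2)% 1/6 ✗ · (5,3)@ 5/8 ✗ · (5,4)@ 4/8 ✗ · (5,5)@ 4/7 ✗ · (5,6)@ 2/4 ✗
Row 6: (6,2)@ 2/4 ✗ · (6,3)% 2/5 ✗ · (6,4)% 2/5 ✗ · (6,5)% 1/4 ✗
Unsatisfied: (1,1), (1,2), (1,3), (1,4), (1,5), (2,1), (2,2), (2,3), (2,4), (2,5), (2,6), (3,1), (3,5), (3,6), (4,2), (4,5), (4,6), (5,1), (5,2), (5,3), (5,4), (5,5), (5,6), (6,2), (6,3), (6,4), (6,5) — 27 in total.

27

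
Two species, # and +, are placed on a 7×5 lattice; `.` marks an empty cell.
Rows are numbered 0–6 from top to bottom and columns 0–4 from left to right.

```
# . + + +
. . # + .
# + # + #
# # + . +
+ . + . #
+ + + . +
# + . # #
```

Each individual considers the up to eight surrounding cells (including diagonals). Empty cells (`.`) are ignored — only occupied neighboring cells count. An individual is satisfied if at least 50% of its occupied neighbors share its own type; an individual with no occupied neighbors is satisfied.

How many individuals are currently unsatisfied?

(0,0)# 0/0 ✓
(0,2)+ 2/3 ✓
(0,3)+ 3/4 ✓
(0,4)+ 2/2 ✓
(1,2)# 1/6 ✗
(1,3)+ 4/7 ✓
(2,0)# 2/3 ✓
(2,1)+ 1/6 ✗
(2,2)# 2/6 ✗
(2,3)+ 3/6 ✓
(2,4)# 0/3 ✗
(3,0)# 2/4 ✓
(3,1)# 3/7 ✗
(3,2)+ 3/5 ✓
(3,4)+ 1/3 ✗
(4,0)+ 2/4 ✓
(4,2)+ 3/4 ✓
(4,4)# 0/2 ✗
(5,0)+ 3/4 ✓
(5,1)+ 5/6 ✓
(5,2)+ 3/4 ✓
(5,4)+ 0/3 ✗
(6,0)# 0/3 ✗
(6,1)+ 3/4 ✓
(6,3)# 1/3 ✗
(6,4)# 1/2 ✓
Unsatisfied: (1,2), (2,1), (2,2), (2,4), (3,1), (3,4), (4,4), (5,4), (6,0), (6,3) — 10 in total.

10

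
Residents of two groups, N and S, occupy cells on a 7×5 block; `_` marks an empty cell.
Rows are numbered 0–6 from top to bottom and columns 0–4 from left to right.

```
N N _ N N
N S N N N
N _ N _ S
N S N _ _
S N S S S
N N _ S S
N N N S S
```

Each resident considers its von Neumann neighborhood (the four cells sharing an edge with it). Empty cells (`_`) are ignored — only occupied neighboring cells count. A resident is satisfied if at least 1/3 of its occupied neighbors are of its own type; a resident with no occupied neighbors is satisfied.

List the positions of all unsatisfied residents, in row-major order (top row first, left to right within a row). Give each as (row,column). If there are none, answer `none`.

(1,1), (2,4), (3,1), (4,0), (4,1)

Row 0: (0,0)N 2/2 ✓ · (0,1)N 1/2 ✓ · (0,3)N 2/2 ✓ · (0,4)N 2/2 ✓
Row 1: (1,0)N 2/3 ✓ · (1,1)S 0/3 ✗ · (1,2)N 2/3 ✓ · (1,3)N 3/3 ✓ · (1,4)N 2/3 ✓
Row 2: (2,0)N 2/2 ✓ · (2,2)N 2/2 ✓ · (2,4)S 0/1 ✗
Row 3: (3,0)N 1/3 ✓ · (3,1)S 0/3 ✗ · (3,2)N 1/3 ✓
Row 4: (4,0)S 0/3 ✗ · (4,1)N 1/4 ✗ · (4,2)S 1/3 ✓ · (4,3)S 3/3 ✓ · (4,4)S 2/2 ✓
Row 5: (5,0)N 2/3 ✓ · (5,1)N 3/3 ✓ · (5,3)S 3/3 ✓ · (5,4)S 3/3 ✓
Row 6: (6,0)N 2/2 ✓ · (6,1)N 3/3 ✓ · (6,2)N 1/2 ✓ · (6,3)S 2/3 ✓ · (6,4)S 2/2 ✓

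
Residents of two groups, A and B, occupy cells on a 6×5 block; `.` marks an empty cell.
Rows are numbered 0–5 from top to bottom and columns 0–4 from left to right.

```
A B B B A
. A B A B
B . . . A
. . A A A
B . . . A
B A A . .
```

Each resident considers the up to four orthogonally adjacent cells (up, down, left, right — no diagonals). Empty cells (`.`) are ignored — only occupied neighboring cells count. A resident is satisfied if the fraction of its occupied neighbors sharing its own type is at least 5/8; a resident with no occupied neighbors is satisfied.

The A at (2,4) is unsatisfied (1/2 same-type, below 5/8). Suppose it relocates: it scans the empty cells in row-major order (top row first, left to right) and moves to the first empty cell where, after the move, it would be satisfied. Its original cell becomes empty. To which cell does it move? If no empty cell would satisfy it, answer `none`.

Vacating (2,4). Empty cells in order:
  (1,0): 2/3 same-type → satisfied — stop here.

(1,0)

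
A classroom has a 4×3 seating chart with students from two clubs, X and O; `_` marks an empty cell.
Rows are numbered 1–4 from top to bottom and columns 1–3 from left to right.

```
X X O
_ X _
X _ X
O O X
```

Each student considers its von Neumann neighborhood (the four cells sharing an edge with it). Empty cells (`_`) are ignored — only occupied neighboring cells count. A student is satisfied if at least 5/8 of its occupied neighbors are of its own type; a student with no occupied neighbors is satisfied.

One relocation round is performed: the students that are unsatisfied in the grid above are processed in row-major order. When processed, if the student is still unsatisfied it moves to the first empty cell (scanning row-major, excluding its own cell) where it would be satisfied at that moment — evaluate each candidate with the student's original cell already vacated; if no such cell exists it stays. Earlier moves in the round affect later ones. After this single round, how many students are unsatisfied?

1

Initially unsatisfied (in order): (1,3), (3,1), (4,1), (4,2), (4,3).
  (1,3): no empty cell satisfies it; stays.
  (3,1) → (2,1).
  (4,1): now satisfied by earlier moves; stays.
  (4,2): no empty cell satisfies it; stays.
  (4,3) → (2,3).
Resulting grid:
X X O
X X X
_ _ X
O O _
Unsatisfied now: (1,3).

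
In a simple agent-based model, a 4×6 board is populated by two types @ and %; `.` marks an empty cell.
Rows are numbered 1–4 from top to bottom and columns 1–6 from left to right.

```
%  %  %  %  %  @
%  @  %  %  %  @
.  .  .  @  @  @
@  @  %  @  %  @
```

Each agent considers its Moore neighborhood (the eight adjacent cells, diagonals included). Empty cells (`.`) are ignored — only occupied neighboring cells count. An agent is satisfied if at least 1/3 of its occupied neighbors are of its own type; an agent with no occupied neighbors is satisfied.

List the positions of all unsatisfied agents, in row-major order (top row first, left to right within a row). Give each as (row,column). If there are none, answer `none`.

Row 1: (1,1)% 2/3 satisfied · (1,2)% 4/5 satisfied · (1,3)% 4/5 satisfied · (1,4)% 5/5 satisfied · (1,5)% 3/5 satisfied · (1,6)@ 1/3 satisfied
Row 2: (2,1)% 2/3 satisfied · (2,2)@ 0/5 not · (2,3)% 4/6 satisfied · (2,4)% 5/7 satisfied · (2,5)% 3/8 satisfied · (2,6)@ 3/5 satisfied
Row 3: (3,4)@ 2/7 not · (3,5)@ 5/8 satisfied · (3,6)@ 3/5 satisfied
Row 4: (4,1)@ 1/1 satisfied · (4,2)@ 1/2 satisfied · (4,3)% 0/3 not · (4,4)@ 2/4 satisfied · (4,5)% 0/5 not · (4,6)@ 2/3 satisfied

(2,2), (3,4), (4,3), (4,5)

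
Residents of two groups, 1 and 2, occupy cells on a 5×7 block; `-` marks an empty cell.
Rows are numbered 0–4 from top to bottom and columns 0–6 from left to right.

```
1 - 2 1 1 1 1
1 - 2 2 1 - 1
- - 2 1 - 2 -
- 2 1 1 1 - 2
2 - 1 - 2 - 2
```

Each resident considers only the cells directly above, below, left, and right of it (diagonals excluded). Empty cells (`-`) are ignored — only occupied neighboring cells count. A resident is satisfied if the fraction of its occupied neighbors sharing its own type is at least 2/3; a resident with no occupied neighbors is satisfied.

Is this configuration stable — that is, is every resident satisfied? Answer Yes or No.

(0,0)1 1/1 ok
(0,2)2 1/2 unhappy
(0,3)1 1/3 unhappy
(0,4)1 3/3 ok
(0,5)1 2/2 ok
(0,6)1 2/2 ok
(1,0)1 1/1 ok
(1,2)2 3/3 ok
(1,3)2 1/4 unhappy
(1,4)1 1/2 unhappy
(1,6)1 1/1 ok
(2,2)2 1/3 unhappy
(2,3)1 1/3 unhappy
(2,5)2 0/0 ok
(3,1)2 0/1 unhappy
(3,2)1 2/4 unhappy
(3,3)1 3/3 ok
(3,4)1 1/2 unhappy
(3,6)2 1/1 ok
(4,0)2 0/0 ok
(4,2)1 1/1 ok
(4,4)2 0/1 unhappy
(4,6)2 1/1 ok
For instance (0,2) has only 1/2 same-type neighbors, below 2/3.

No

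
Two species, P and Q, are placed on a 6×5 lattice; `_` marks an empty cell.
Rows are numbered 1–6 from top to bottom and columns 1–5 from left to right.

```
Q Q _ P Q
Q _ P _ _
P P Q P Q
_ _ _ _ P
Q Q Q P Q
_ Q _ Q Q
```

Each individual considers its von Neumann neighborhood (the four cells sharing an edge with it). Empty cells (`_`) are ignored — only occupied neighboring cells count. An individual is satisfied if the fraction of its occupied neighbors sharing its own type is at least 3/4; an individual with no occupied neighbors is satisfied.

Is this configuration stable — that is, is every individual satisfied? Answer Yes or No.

No

Row 1: (1,1)Q 2/2 ok · (1,2)Q 1/1 ok · (1,4)P 0/1 unhappy · (1,5)Q 0/1 unhappy
Row 2: (2,1)Q 1/2 unhappy · (2,3)P 0/1 unhappy
Row 3: (3,1)P 1/2 unhappy · (3,2)P 1/2 unhappy · (3,3)Q 0/3 unhappy · (3,4)P 0/2 unhappy · (3,5)Q 0/2 unhappy
Row 4: (4,5)P 0/2 unhappy
Row 5: (5,1)Q 1/1 ok · (5,2)Q 3/3 ok · (5,3)Q 1/2 unhappy · (5,4)P 0/3 unhappy · (5,5)Q 1/3 unhappy
Row 6: (6,2)Q 1/1 ok · (6,4)Q 1/2 unhappy · (6,5)Q 2/2 ok
For instance (1,4) has only 0/1 same-type neighbors, below 3/4.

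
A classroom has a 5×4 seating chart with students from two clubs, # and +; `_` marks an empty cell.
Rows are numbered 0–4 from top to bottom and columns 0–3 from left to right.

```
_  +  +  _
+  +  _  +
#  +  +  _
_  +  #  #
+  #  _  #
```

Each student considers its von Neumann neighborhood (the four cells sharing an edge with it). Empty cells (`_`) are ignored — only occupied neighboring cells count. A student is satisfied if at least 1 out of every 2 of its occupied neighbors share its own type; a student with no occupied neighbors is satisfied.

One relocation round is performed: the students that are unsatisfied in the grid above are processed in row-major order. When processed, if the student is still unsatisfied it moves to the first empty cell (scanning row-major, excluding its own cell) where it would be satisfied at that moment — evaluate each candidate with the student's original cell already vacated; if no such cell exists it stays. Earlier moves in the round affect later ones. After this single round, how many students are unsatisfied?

Initially unsatisfied (in order): (2,0), (3,1), (3,2), (4,0), (4,1).
  (2,0) → (4,2).
  (3,1) → (0,0).
  (3,2): now satisfied by earlier moves; stays.
  (4,0) → (0,3).
  (4,1): now satisfied by earlier moves; stays.
Resulting grid:
+ + + +
+ + _ +
_ + + _
_ _ # #
_ # # #
All satisfied now.

0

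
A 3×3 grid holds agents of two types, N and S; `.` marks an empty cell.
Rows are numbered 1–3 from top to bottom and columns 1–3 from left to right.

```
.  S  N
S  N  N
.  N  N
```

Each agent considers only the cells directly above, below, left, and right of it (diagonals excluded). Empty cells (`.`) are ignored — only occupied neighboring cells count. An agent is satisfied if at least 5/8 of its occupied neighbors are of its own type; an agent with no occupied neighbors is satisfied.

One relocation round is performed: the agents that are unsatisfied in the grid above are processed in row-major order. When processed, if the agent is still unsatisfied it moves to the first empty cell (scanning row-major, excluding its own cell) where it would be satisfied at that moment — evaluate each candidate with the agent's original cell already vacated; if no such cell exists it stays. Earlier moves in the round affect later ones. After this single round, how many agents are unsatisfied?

1

Initially unsatisfied (in order): (1,2), (1,3), (2,1), (2,2).
  (1,2) → (1,1).
  (1,3): now satisfied by earlier moves; stays.
  (2,1): no empty cell satisfies it; stays.
  (2,2): now satisfied by earlier moves; stays.
Resulting grid:
S . N
S N N
. N N
Unsatisfied now: (2,1).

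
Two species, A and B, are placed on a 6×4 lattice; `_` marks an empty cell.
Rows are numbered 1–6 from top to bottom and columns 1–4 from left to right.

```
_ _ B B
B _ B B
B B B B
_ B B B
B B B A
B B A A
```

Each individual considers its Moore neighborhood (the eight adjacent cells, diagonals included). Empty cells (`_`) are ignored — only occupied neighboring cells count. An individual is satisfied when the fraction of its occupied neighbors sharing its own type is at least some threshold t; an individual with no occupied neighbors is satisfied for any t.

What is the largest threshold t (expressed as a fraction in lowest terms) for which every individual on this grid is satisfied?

Row 1: (1,3)B 3/3 · (1,4)B 3/3
Row 2: (2,1)B 2/2 · (2,3)B 6/6 · (2,4)B 5/5
Row 3: (3,1)B 3/3 · (3,2)B 6/6 · (3,3)B 7/7 · (3,4)B 5/5
Row 4: (4,2)B 7/7 · (4,3)B 7/8 · (4,4)B 4/5
Row 5: (5,1)B 4/4 · (5,2)B 6/7 · (5,3)B 5/8 · (5,4)A 2/5
Row 6: (6,1)B 3/3 · (6,2)B 4/5 · (6,3)A 2/5 · (6,4)A 2/3
The smallest same-type fraction is 2/5 at (5,4), which reduces to 2/5. Any threshold above that leaves this individual unsatisfied.

2/5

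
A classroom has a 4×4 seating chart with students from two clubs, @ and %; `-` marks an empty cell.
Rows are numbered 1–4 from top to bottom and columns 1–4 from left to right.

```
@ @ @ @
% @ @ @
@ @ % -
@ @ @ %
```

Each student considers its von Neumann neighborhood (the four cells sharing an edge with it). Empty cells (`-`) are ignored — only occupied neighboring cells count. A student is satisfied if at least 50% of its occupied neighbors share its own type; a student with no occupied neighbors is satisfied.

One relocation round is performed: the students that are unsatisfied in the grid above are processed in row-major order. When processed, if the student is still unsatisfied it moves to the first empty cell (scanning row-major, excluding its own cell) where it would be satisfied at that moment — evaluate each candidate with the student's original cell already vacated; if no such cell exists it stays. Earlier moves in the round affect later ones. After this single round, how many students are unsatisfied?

Initially unsatisfied (in order): (2,1), (3,3), (4,3), (4,4).
  (2,1) → (3,4).
  (3,3): no empty cell satisfies it; stays.
  (4,3) → (2,1).
  (4,4): now satisfied by earlier moves; stays.
Resulting grid:
@ @ @ @
@ @ @ @
@ @ % %
@ @ - %
Unsatisfied now: (3,3).

1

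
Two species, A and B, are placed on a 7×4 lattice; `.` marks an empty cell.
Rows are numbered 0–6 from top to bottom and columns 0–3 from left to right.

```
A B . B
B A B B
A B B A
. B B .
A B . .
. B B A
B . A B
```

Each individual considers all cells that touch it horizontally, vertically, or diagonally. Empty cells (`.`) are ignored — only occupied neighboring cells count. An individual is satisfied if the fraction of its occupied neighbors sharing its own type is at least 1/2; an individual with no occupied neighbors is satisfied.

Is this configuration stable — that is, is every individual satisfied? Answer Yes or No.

(0,0)A 1/3 not
(0,1)B 2/4 satisfied
(0,3)B 2/2 satisfied
(1,0)B 2/5 not
(1,1)A 2/7 not
(1,2)B 5/7 satisfied
(1,3)B 3/4 satisfied
(2,0)A 1/4 not
(2,1)B 5/7 satisfied
(2,2)B 5/7 satisfied
(2,3)A 0/4 not
(3,1)B 4/6 satisfied
(3,2)B 4/5 satisfied
(4,0)A 0/3 not
(4,1)B 4/5 satisfied
(5,1)B 3/5 satisfied
(5,2)B 3/5 satisfied
(5,3)A 1/3 not
(6,0)B 1/1 satisfied
(6,2)A 1/4 not
(6,3)B 1/3 not
For instance (0,0) has only 1/3 same-type neighbors, below 1/2.

No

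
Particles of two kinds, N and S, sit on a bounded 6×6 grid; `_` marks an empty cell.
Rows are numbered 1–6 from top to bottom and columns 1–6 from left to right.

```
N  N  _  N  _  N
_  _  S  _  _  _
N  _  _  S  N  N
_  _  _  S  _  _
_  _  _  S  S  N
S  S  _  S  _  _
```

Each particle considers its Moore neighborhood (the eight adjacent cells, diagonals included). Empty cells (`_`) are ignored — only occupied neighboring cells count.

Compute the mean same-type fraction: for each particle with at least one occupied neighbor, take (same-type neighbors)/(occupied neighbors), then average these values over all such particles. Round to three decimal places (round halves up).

Row 1: (1,1)N 1/1 · (1,2)N 1/2 · (1,4)N 0/1 · (1,6)N — no occupied neighbors
Row 2: (2,3)S 1/3
Row 3: (3,1)N — no occupied neighbors · (3,4)S 2/3 · (3,5)N 1/3 · (3,6)N 1/1
Row 4: (4,4)S 3/4
Row 5: (5,4)S 3/3 · (5,5)S 3/4 · (5,6)N 0/1
Row 6: (6,1)S 1/1 · (6,2)S 1/1 · (6,4)S 2/2
Sum over 14 particles: 1/1 + 1/2 + 0/1 + 1/3 + 2/3 + 1/3 + 1/1 + 3/4 + 3/3 + 3/4 + 0/1 + 1/1 + 1/1 + 2/2 = 28/3; mean = 28/3 ÷ 14 = 2/3 = 0.666666… → 0.667.

0.667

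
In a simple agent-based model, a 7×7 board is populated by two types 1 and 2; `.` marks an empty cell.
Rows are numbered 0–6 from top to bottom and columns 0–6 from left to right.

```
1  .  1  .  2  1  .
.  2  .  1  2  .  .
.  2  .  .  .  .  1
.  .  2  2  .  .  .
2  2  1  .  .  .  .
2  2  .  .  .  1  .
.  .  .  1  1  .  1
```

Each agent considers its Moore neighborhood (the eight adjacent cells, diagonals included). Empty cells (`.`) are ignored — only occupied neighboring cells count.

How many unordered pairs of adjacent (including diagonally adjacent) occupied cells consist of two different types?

10

Scan each occupied cell's neighbors to the right and below (and the two forward diagonals) so each pair is counted once.
Row 0: 1(0,0)–2(1,1)≠ 1(0,2)–1(1,3)= 1(0,2)–2(1,1)≠ 2(0,4)–1(0,5)≠ 2(0,4)–2(1,4)= 2(0,4)–1(1,3)≠ 1(0,5)–2(1,4)≠  → 5/7 unlike.
Row 1: 2(1,1)–2(2,1)= 1(1,3)–2(1,4)≠  → 1/2 unlike.
Row 2: 2(2,1)–2(3,2)=  → 0/1 unlike.
Row 3: 2(3,2)–2(3,3)= 2(3,2)–1(4,2)≠ 2(3,2)–2(4,1)= 2(3,3)–1(4,2)≠  → 2/4 unlike.
Row 4: 2(4,0)–2(4,1)= 2(4,0)–2(5,0)= 2(4,0)–2(5,1)= 2(4,1)–1(4,2)≠ 2(4,1)–2(5,1)= 2(4,1)–2(5,0)= 1(4,2)–2(5,1)≠  → 2/7 unlike.
Row 5: 2(5,0)–2(5,1)= 1(5,5)–1(6,6)= 1(5,5)–1(6,4)=  → 0/3 unlike.
Row 6: 1(6,3)–1(6,4)=  → 0/1 unlike.
Total adjacent occupied pairs: 25; unlike-type pairs: 10.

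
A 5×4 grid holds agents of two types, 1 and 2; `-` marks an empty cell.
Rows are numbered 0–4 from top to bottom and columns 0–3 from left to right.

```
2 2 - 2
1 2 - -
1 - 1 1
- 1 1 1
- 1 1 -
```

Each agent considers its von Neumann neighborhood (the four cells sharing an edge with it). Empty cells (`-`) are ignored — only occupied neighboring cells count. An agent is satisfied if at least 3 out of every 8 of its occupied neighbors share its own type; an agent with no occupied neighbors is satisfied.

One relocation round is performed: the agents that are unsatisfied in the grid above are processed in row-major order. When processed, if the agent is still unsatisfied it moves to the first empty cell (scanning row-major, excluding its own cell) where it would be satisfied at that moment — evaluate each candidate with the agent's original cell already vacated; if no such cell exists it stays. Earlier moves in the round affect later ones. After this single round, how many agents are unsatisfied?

0

Initially unsatisfied (in order): (1,0).
  (1,0) → (1,2).
Resulting grid:
2 2 - 2
- 2 1 -
1 - 1 1
- 1 1 1
- 1 1 -
All satisfied now.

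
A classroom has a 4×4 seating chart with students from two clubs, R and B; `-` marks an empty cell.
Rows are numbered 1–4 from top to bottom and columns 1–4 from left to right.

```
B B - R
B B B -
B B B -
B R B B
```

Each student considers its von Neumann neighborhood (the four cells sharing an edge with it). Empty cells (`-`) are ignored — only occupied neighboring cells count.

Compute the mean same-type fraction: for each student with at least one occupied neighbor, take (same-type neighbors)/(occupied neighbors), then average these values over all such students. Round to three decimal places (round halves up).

0.826

Row 1: (1,1)B 2/2 · (1,2)B 2/2 · (1,4)R — no occupied neighbors
Row 2: (2,1)B 3/3 · (2,2)B 4/4 · (2,3)B 2/2
Row 3: (3,1)B 3/3 · (3,2)B 3/4 · (3,3)B 3/3
Row 4: (4,1)B 1/2 · (4,2)R 0/3 · (4,3)B 2/3 · (4,4)B 1/1
Sum over 12 students: 2/2 + 2/2 + 3/3 + 4/4 + 2/2 + 3/3 + 3/4 + 3/3 + 1/2 + 0/3 + 2/3 + 1/1 = 119/12; mean = 119/12 ÷ 12 = 119/144 = 0.826388… → 0.826.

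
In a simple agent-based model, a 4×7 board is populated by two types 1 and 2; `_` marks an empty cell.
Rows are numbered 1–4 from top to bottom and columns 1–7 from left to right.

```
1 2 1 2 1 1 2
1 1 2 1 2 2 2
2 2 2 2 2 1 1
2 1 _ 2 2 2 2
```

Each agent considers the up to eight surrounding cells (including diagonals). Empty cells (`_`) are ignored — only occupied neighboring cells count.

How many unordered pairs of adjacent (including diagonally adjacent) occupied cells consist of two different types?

40

Scan each occupied cell's neighbors to the right and below (and the two forward diagonals) so each pair is counted once.
From row 1: 14 unlike of 25 pairs (running 14/25).
From row 2: 16 unlike of 25 pairs (running 30/50).
From row 3: 9 unlike of 22 pairs (running 39/72).
From row 4: 1 unlike of 4 pairs (running 40/76).
Total adjacent occupied pairs: 76; unlike-type pairs: 40.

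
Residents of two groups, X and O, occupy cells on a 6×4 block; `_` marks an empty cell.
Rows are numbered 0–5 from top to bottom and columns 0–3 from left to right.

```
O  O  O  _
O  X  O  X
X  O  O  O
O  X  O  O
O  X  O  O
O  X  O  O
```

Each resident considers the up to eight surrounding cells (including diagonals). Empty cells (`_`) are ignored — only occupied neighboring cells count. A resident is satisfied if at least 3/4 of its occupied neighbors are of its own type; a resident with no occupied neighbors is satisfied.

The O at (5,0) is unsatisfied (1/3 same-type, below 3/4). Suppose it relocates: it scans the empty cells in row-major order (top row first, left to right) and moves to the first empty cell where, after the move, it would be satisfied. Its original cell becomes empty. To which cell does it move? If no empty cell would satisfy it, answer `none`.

Vacating (5,0). Empty cells in order:
  (0,3): 2/3 same-type → still unsatisfied.

none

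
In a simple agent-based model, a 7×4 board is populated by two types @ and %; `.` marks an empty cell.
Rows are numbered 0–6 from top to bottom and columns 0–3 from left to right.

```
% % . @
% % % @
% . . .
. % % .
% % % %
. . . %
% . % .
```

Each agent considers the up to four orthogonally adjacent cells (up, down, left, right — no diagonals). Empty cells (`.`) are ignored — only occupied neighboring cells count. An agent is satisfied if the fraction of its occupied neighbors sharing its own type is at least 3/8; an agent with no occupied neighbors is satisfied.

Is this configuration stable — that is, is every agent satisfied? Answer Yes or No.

Yes

(0,0)% 2/2 ✓
(0,1)% 2/2 ✓
(0,3)@ 1/1 ✓
(1,0)% 3/3 ✓
(1,1)% 3/3 ✓
(1,2)% 1/2 ✓
(1,3)@ 1/2 ✓
(2,0)% 1/1 ✓
(3,1)% 2/2 ✓
(3,2)% 2/2 ✓
(4,0)% 1/1 ✓
(4,1)% 3/3 ✓
(4,2)% 3/3 ✓
(4,3)% 2/2 ✓
(5,3)% 1/1 ✓
(6,0)% 0/0 ✓
(6,2)% 0/0 ✓
All meet the threshold, so the configuration is stable.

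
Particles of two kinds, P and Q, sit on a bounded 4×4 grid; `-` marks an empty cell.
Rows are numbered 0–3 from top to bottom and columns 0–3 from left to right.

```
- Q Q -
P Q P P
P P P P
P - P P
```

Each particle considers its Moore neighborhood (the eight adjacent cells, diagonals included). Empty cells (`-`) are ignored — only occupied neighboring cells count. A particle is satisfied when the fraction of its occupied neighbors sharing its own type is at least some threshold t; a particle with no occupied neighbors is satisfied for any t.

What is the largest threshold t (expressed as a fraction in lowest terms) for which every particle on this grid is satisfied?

2/7

Row 0: (0,1)Q 2/4 · (0,2)Q 2/4
Row 1: (1,0)P 2/4 · (1,1)Q 2/7 · (1,2)P 4/7 · (1,3)P 3/4
Row 2: (2,0)P 3/4 · (2,1)P 6/7 · (2,2)P 6/7 · (2,3)P 5/5
Row 3: (3,0)P 2/2 · (3,2)P 4/4 · (3,3)P 3/3
The smallest same-type fraction is 2/7 at (1,1), which reduces to 2/7. Any threshold above that leaves this particle unsatisfied.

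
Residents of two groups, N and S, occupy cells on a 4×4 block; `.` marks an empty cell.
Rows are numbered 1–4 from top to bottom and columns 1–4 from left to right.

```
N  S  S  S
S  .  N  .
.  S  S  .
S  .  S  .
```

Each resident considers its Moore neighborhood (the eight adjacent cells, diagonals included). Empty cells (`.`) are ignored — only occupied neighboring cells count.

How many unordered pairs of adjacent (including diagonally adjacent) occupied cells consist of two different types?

7

Scan each occupied cell's neighbors to the right and below (and the two forward diagonals) so each pair is counted once.
From row 1: 5 unlike of 8 pairs (running 5/8).
From row 2: 2 unlike of 3 pairs (running 7/11).
From row 3: 0 unlike of 4 pairs (running 7/15).
Total adjacent occupied pairs: 15; unlike-type pairs: 7.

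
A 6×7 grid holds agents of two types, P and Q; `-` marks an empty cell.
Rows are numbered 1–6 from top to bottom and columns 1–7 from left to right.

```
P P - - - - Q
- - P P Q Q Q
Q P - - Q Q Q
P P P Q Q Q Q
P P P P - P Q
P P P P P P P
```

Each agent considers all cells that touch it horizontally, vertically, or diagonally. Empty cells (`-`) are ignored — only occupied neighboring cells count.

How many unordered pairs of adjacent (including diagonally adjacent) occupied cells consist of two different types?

Scan each occupied cell's neighbors to the right and below (and the two forward diagonals) so each pair is counted once.
From row 1: 0 unlike of 4 pairs (running 0/4).
From row 2: 2 unlike of 13 pairs (running 2/17).
From row 3: 3 unlike of 16 pairs (running 5/33).
From row 4: 7 unlike of 22 pairs (running 12/55).
From row 5: 3 unlike of 20 pairs (running 15/75).
From row 6: 0 unlike of 6 pairs (running 15/81).
Total adjacent occupied pairs: 81; unlike-type pairs: 15.

15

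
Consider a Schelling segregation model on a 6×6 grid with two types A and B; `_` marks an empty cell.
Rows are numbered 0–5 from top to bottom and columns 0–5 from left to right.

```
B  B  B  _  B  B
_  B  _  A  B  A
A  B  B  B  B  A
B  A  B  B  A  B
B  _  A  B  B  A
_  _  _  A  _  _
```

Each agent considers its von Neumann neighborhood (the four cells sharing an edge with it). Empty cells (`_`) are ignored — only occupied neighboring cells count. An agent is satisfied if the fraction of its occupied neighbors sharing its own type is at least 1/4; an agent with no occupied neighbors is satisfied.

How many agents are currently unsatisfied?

8

Row 0: (0,0)B 1/1 ✓ · (0,1)B 3/3 ✓ · (0,2)B 1/1 ✓ · (0,4)B 2/2 ✓ · (0,5)B 1/2 ✓
Row 1: (1,1)B 2/2 ✓ · (1,3)A 0/2 ✗ · (1,4)B 2/4 ✓ · (1,5)A 1/3 ✓
Row 2: (2,0)A 0/2 ✗ · (2,1)B 2/4 ✓ · (2,2)B 3/3 ✓ · (2,3)B 3/4 ✓ · (2,4)B 2/4 ✓ · (2,5)A 1/3 ✓
Row 3: (3,0)B 1/3 ✓ · (3,1)A 0/3 ✗ · (3,2)B 2/4 ✓ · (3,3)B 3/4 ✓ · (3,4)A 0/4 ✗ · (3,5)B 0/3 ✗
Row 4: (4,0)B 1/1 ✓ · (4,2)A 0/2 ✗ · (4,3)B 2/4 ✓ · (4,4)B 1/3 ✓ · (4,5)A 0/2 ✗
Row 5: (5,3)A 0/1 ✗
Unsatisfied: (1,3), (2,0), (3,1), (3,4), (3,5), (4,2), (4,5), (5,3) — 8 in total.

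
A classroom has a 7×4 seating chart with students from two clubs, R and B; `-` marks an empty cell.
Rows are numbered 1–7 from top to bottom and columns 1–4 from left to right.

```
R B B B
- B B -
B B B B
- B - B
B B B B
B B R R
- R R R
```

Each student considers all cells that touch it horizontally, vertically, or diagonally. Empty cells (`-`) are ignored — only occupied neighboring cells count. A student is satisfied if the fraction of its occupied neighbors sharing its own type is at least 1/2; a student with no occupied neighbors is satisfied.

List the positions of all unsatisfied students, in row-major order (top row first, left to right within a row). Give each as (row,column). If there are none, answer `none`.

(1,1)

(1,1)R 0/2 ✗
(1,2)B 3/4 ✓
(1,3)B 4/4 ✓
(1,4)B 2/2 ✓
(2,2)B 6/7 ✓
(2,3)B 7/7 ✓
(3,1)B 3/3 ✓
(3,2)B 5/5 ✓
(3,3)B 6/6 ✓
(3,4)B 3/3 ✓
(4,2)B 6/6 ✓
(4,4)B 4/4 ✓
(5,1)B 4/4 ✓
(5,2)B 5/6 ✓
(5,3)B 5/7 ✓
(5,4)B 2/4 ✓
(6,1)B 3/4 ✓
(6,2)B 4/7 ✓
(6,3)R 4/8 ✓
(6,4)R 3/5 ✓
(7,2)R 2/4 ✓
(7,3)R 4/5 ✓
(7,4)R 3/3 ✓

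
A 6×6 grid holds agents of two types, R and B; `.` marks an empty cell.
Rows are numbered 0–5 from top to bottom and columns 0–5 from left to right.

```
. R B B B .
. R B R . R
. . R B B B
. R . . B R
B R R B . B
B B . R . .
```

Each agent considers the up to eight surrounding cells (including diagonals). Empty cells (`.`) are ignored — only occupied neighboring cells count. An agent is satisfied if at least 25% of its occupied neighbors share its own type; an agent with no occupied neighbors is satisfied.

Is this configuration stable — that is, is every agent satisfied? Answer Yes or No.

No

(0,1)R 1/3 ok
(0,2)B 2/5 ok
(0,3)B 3/4 ok
(0,4)B 1/3 ok
(1,1)R 2/4 ok
(1,2)B 3/7 ok
(1,3)R 1/7 unhappy
(1,5)R 0/3 unhappy
(2,2)R 3/5 ok
(2,3)B 3/5 ok
(2,4)B 3/6 ok
(2,5)B 2/4 ok
(3,1)R 3/4 ok
(3,4)B 5/6 ok
(3,5)R 0/4 unhappy
(4,0)B 2/4 ok
(4,1)R 2/5 ok
(4,2)R 3/5 ok
(4,3)B 1/3 ok
(4,5)B 1/2 ok
(5,0)B 2/3 ok
(5,1)B 2/4 ok
(5,3)R 1/2 ok
For instance (1,3) has only 1/7 same-type neighbors, below 1/4.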